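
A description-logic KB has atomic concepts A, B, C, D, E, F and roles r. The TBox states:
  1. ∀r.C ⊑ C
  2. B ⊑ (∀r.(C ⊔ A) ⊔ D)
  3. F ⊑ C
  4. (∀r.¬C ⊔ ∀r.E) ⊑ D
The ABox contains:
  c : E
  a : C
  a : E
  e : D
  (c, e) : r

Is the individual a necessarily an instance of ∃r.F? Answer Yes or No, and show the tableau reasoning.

No

1. a : ∃r.F?  L(a) = {C, E} ∪ {∀r.¬F}
   open: L(a) ⊇ {C, E, ¬B, ∀r.¬F, ∃r.C, …} (+ ∃-successors) — a ∉ ∃r.F possible
2. Hence a : ∃r.F: not entailed.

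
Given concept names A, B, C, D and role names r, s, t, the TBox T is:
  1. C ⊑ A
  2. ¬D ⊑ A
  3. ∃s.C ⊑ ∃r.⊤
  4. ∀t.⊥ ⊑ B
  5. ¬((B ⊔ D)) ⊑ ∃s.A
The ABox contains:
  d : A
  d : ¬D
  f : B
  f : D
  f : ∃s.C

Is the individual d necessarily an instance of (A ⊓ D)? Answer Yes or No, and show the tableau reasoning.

1. d : (A ⊓ D)?  L(d) = {A, ¬D} ∪ {(¬A ⊔ ¬D)}
   open: L(d) ⊇ {A, B, ¬D, ∀s.¬C} — d ∉ (A ⊓ D) possible
2. Hence d : (A ⊓ D): not entailed.

No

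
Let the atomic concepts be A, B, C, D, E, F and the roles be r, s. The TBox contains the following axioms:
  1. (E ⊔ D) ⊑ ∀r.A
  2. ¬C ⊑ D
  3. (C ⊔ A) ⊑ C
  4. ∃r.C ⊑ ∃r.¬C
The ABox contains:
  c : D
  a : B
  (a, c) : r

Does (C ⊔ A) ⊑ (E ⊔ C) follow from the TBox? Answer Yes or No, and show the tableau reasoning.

1. (C ⊔ A) ⊑ (E ⊔ C)  ⇔  ((C ⊔ A) ⊓ (¬E ⊓ ¬C)) unsat w.r.t. T
   all branches close; clash {C, ¬C} at x₀
2. Hence (C ⊔ A) ⊑ (E ⊔ C): entailed.

Yes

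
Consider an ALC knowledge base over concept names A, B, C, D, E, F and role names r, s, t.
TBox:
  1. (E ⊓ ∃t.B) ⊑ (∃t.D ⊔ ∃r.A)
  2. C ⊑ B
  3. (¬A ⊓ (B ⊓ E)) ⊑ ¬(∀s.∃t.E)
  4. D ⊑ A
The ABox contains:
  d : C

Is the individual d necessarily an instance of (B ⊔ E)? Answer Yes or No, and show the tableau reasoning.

Yes

1. d : (B ⊔ E)?  L(d) = {C} ∪ {(¬B ⊓ ¬E)}
   clash {B, ¬B} at d — d ∈ (B ⊔ E)
2. Hence d : (B ⊔ E): entailed.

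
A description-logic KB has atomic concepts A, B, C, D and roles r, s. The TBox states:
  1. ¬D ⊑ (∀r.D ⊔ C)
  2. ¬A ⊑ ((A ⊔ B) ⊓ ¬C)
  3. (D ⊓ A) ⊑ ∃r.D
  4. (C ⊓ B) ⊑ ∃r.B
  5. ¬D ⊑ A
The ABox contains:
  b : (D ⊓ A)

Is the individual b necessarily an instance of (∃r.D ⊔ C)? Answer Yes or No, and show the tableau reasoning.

1. b : (∃r.D ⊔ C)?  L(b) = {(D ⊓ A)} ∪ {(∀r.¬D ⊓ ¬C)}
   clash {D, ¬D} at an ∃-successor — b ∈ (∃r.D ⊔ C)
2. Hence b : (∃r.D ⊔ C): entailed.

Yes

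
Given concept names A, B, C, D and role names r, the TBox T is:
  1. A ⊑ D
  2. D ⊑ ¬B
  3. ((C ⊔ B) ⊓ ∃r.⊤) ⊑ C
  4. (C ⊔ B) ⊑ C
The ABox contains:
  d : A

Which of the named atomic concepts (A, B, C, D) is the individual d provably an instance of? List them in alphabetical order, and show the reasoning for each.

{A, D}

1. d : A?  L(d) = {A} ∪ {¬A}
   clash {A, ¬A} at d — d ∈ A
2. d : B?  L(d) = {A} ∪ {¬B}
   apply at d: A⊑D
   open: L(d) ⊇ {A, D, ¬B, ¬C} — d ∉ B possible
3. d : C?  L(d) = {A} ∪ {¬C}
   apply at d: A⊑D
   open: L(d) ⊇ {A, D, ¬B, ¬C} — d ∉ C possible
4. d : D?  L(d) = {A} ∪ {¬D}
   clash {D, ¬D} at d — d ∈ D
5. Entailed for d: {A, D}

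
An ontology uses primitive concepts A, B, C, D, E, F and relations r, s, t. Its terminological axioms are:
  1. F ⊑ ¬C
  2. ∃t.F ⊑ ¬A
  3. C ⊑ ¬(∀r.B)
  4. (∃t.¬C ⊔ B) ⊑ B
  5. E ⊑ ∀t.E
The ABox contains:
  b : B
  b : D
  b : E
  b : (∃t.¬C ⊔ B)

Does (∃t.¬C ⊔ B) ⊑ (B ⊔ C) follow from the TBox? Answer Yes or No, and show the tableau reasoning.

1. (∃t.¬C ⊔ B) ⊑ (B ⊔ C)  ⇔  ((∃t.¬C ⊔ B) ⊓ (¬B ⊓ ¬C)) unsat w.r.t. T
   all branches close; clash {B, ¬B} at x₀
2. Hence (∃t.¬C ⊔ B) ⊑ (B ⊔ C): entailed.

Yes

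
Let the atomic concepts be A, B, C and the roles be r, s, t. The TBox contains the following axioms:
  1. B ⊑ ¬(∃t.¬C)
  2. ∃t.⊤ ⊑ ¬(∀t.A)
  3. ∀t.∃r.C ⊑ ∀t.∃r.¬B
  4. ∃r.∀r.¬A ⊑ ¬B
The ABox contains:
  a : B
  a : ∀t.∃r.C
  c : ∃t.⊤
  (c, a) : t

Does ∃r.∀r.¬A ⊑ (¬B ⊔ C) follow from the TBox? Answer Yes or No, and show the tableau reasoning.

Yes

1. ∃r.∀r.¬A ⊑ (¬B ⊔ C)  ⇔  (∃r.∀r.¬A ⊓ (B ⊓ ¬C)) unsat w.r.t. T
   all branches close; clash {B, ¬B} at x₀
2. Hence ∃r.∀r.¬A ⊑ (¬B ⊔ C): entailed.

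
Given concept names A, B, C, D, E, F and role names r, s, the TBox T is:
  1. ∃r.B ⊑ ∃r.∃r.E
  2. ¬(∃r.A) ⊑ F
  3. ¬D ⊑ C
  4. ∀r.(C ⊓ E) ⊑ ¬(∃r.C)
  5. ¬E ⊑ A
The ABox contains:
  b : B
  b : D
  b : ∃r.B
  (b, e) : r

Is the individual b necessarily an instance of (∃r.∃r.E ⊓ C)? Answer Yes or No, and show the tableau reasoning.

No

1. b : (∃r.∃r.E ⊓ C)?  L(b) = {B, D, ∃r.B} ∪ {(∀r.∀r.¬E ⊔ ¬C)}
   apply at b: ∃r.B⊑∃r.∃r.E
   open: L(b) ⊇ {B, D, E, ¬C, ∃r.(¬C ⊔ ¬E), …} (+ ∃-successors) — b ∉ (∃r.∃r.E ⊓ C) possible
2. Hence b : (∃r.∃r.E ⊓ C): not entailed.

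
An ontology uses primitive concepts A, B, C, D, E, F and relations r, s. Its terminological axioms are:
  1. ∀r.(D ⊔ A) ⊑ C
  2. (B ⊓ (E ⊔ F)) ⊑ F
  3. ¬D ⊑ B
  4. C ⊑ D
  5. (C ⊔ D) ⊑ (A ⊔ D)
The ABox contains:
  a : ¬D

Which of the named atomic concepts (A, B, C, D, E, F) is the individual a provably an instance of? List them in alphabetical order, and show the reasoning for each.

1. a : A?  L(a) = {¬D} ∪ {¬A}
   apply at a: ¬D⊑B
   open: L(a) ⊇ {B, ¬A, ¬C, ¬D, ¬E, …} (+ ∃-successors) — a ∉ A possible
2. a : B?  L(a) = {¬D} ∪ {¬B}
   clash {B, ¬B} at a — a ∈ B
3. a : C?  L(a) = {¬D} ∪ {¬C}
   apply at a: ¬D⊑B
   open: L(a) ⊇ {B, ¬C, ¬D, ¬E, ¬F, …} (+ ∃-successors) — a ∉ C possible
4. a : D?  L(a) = {¬D} ∪ {¬D}
   apply at a: ¬D⊑B
   open: L(a) ⊇ {B, ¬C, ¬D, ¬E, ¬F, …} (+ ∃-successors) — a ∉ D possible
5. a : E?  L(a) = {¬D} ∪ {¬E}
   apply at a: ¬D⊑B
   open: L(a) ⊇ {B, ¬C, ¬D, ¬E, ¬F, …} (+ ∃-successors) — a ∉ E possible
6. a : F?  L(a) = {¬D} ∪ {¬F}
   apply at a: ¬D⊑B
   open: L(a) ⊇ {B, ¬C, ¬D, ¬E, ¬F, …} (+ ∃-successors) — a ∉ F possible
7. Entailed for a: {B}

{B}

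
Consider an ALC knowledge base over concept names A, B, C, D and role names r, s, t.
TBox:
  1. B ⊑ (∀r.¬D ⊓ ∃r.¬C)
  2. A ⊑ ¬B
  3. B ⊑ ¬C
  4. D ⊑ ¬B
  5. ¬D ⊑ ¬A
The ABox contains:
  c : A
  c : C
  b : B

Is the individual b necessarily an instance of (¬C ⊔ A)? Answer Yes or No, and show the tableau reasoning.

1. b : (¬C ⊔ A)?  L(b) = {B} ∪ {(C ⊓ ¬A)}
   clash {C, ¬C} at b — b ∈ (¬C ⊔ A)
2. Hence b : (¬C ⊔ A): entailed.

Yes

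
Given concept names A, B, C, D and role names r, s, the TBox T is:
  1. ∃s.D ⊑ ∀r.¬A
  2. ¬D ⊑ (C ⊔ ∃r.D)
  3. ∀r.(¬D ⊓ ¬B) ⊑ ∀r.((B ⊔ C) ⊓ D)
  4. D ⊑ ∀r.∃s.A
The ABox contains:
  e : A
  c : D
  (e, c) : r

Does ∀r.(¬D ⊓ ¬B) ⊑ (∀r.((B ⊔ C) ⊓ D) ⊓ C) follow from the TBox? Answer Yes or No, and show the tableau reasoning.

No

1. ∀r.(¬D ⊓ ¬B) ⊑ (∀r.((B ⊔ C) ⊓ D) ⊓ C)  ⇔  (∀r.(¬D ⊓ ¬B) ⊓ (∃r.((¬B ⊓ ¬C) ⊔ ¬D) ⊔ ¬C)) unsat w.r.t. T
   apply at x₀: ∀r.(¬D ⊓ ¬B)⊑∀r.((B ⊔ C) ⊓ D)
   open: L(x₀) ⊇ {D, ¬C, ∀r.((B ⊔ C) ⊓ D), ∀r.(¬D ⊓ ¬B), ∀r.∃s.A, …}
2. Hence ∀r.(¬D ⊓ ¬B) ⊑ (∀r.((B ⊔ C) ⊓ D) ⊓ C): not entailed.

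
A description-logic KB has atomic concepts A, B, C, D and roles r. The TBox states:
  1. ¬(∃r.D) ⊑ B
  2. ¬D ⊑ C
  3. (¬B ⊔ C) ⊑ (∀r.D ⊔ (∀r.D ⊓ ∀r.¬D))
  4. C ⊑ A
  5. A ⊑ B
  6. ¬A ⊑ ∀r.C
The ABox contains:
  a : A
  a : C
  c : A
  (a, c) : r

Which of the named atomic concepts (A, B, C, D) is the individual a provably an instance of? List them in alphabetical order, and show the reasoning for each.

1. a : A?  L(a) = {A, C} ∪ {¬A}
   clash {A, ¬A} at a — a ∈ A
2. a : B?  L(a) = {A, C} ∪ {¬B}
   clash {B, ¬B} at a — a ∈ B
3. a : C?  L(a) = {A, C} ∪ {¬C}
   clash {C, ¬C} at a — a ∈ C
4. a : D?  L(a) = {A, C} ∪ {¬D}
   apply at a: A⊑B
   open: L(a) ⊇ {A, B, C, ¬D, ∀r.D} — a ∉ D possible
5. Entailed for a: {A, B, C}

{A, B, C}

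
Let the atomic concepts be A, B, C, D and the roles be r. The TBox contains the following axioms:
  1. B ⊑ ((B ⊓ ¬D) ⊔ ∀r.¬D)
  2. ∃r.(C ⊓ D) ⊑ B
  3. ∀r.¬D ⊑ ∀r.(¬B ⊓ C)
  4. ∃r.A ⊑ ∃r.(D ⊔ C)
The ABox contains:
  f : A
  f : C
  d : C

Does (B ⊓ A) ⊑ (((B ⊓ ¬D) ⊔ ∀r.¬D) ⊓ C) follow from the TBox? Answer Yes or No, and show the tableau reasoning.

1. (B ⊓ A) ⊑ (((B ⊓ ¬D) ⊔ ∀r.¬D) ⊓ C)  ⇔  ((B ⊓ A) ⊓ (((¬B ⊔ D) ⊓ ∃r.D) ⊔ ¬C)) unsat w.r.t. T
   apply at x₀: B⊑((B ⊓ ¬D) ⊔ ∀r.¬D)
   open: L(x₀) ⊇ {A, B, ¬C, ¬D, ∀r.¬A, …} (+ ∃-successors)
2. Hence (B ⊓ A) ⊑ (((B ⊓ ¬D) ⊔ ∀r.¬D) ⊓ C): not entailed.

No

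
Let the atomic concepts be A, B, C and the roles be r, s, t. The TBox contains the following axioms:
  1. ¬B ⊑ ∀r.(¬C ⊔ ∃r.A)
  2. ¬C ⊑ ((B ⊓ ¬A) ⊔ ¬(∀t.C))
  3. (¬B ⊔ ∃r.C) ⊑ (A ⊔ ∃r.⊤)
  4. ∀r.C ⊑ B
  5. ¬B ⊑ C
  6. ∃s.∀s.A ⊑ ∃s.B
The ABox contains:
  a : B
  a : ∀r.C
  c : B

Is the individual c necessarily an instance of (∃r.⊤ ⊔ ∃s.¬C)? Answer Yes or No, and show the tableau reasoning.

1. c : (∃r.⊤ ⊔ ∃s.¬C)?  L(c) = {B} ∪ {(∀r.⊥ ⊓ ∀s.C)}
   open: L(c) ⊇ {B, C, ∀r.¬C, ∀r.⊥, ∀s.C, …} — c ∉ (∃r.⊤ ⊔ ∃s.¬C) possible
2. Hence c : (∃r.⊤ ⊔ ∃s.¬C): not entailed.

No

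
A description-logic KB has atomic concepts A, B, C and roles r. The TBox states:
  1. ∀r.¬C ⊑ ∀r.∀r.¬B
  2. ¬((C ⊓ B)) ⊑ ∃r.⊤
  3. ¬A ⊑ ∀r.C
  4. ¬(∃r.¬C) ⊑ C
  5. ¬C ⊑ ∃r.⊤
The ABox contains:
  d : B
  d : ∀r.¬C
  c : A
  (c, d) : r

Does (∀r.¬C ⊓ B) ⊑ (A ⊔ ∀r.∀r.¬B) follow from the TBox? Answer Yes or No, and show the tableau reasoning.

1. (∀r.¬C ⊓ B) ⊑ (A ⊔ ∀r.∀r.¬B)  ⇔  ((∀r.¬C ⊓ B) ⊓ (¬A ⊓ ∃r.∃r.B)) unsat w.r.t. T
   all branches close; clash {C, ¬C} at an ∃-successor
2. Hence (∀r.¬C ⊓ B) ⊑ (A ⊔ ∀r.∀r.¬B): entailed.

Yes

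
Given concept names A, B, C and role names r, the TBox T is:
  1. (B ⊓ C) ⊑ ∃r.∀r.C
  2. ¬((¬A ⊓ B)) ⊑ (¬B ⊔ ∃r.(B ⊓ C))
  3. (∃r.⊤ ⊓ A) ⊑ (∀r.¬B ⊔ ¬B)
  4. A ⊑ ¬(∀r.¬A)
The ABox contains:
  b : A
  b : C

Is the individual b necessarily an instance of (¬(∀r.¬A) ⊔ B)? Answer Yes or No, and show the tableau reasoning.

1. b : (¬(∀r.¬A) ⊔ B)?  L(b) = {A, C} ∪ {(∀r.¬A ⊓ ¬B)}
   clash {A, ¬A} at an ∃-successor — b ∈ (¬(∀r.¬A) ⊔ B)
2. Hence b : (¬(∀r.¬A) ⊔ B): entailed.

Yes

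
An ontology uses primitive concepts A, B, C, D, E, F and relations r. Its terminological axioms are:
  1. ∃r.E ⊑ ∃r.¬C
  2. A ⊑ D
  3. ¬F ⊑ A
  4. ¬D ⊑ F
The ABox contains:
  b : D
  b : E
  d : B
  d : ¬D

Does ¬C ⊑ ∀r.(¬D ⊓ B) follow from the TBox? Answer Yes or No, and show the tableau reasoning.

No

1. ¬C ⊑ ∀r.(¬D ⊓ B)  ⇔  (¬C ⊓ ∃r.(D ⊔ ¬B)) unsat w.r.t. T
   open: L(x₀) ⊇ {D, F, ¬C, ∀r.¬E, ∃r.(D ⊔ ¬B)} (+ ∃-successors)
2. Hence ¬C ⊑ ∀r.(¬D ⊓ B): not entailed.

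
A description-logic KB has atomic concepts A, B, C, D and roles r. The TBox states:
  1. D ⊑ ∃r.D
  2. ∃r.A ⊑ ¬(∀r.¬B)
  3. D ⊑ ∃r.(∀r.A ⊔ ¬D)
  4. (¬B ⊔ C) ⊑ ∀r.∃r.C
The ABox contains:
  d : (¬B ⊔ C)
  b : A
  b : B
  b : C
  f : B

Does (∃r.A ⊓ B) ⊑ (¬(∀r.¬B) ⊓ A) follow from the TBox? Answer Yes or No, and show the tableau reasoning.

1. (∃r.A ⊓ B) ⊑ (¬(∀r.¬B) ⊓ A)  ⇔  ((∃r.A ⊓ B) ⊓ (∀r.¬B ⊔ ¬A)) unsat w.r.t. T
   apply at x₀: ∃r.A⊑¬(∀r.¬B)
   open: L(x₀) ⊇ {B, ¬A, ¬C, ¬D, ∃r.A, …} (+ ∃-successors)
2. Hence (∃r.A ⊓ B) ⊑ (¬(∀r.¬B) ⊓ A): not entailed.

No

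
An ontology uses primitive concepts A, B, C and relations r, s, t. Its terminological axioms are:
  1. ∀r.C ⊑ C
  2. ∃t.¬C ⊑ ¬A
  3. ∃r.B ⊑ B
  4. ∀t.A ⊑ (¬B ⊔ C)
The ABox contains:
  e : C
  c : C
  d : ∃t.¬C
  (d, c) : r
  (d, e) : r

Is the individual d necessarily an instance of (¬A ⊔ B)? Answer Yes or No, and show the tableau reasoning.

Yes

1. d : (¬A ⊔ B)?  L(d) = {∃t.¬C} ∪ {(A ⊓ ¬B)}
   clash {A, ¬A} at d — d ∈ (¬A ⊔ B)
2. Hence d : (¬A ⊔ B): entailed.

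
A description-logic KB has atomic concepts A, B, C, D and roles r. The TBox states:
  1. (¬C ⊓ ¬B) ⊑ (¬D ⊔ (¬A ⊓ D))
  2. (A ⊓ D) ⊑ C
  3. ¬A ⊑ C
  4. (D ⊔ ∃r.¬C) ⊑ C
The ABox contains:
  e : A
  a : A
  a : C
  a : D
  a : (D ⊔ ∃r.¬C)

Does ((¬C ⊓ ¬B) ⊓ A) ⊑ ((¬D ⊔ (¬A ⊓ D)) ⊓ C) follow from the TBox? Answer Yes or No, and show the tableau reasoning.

No

1. ((¬C ⊓ ¬B) ⊓ A) ⊑ ((¬D ⊔ (¬A ⊓ D)) ⊓ C)  ⇔  (((¬C ⊓ ¬B) ⊓ A) ⊓ ((D ⊓ (A ⊔ ¬D)) ⊔ ¬C)) unsat w.r.t. T
   apply at x₀: (¬C ⊓ ¬B)⊑(¬D ⊔ (¬A ⊓ D))
   open: L(x₀) ⊇ {A, ¬B, ¬C, ¬D, ∀r.C}
2. Hence ((¬C ⊓ ¬B) ⊓ A) ⊑ ((¬D ⊔ (¬A ⊓ D)) ⊓ C): not entailed.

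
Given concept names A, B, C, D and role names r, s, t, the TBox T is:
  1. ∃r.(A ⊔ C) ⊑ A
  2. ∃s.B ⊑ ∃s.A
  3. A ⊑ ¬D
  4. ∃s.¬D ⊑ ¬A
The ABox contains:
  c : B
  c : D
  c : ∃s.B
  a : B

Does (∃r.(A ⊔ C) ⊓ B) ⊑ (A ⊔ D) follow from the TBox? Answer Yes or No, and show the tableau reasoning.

Yes

1. (∃r.(A ⊔ C) ⊓ B) ⊑ (A ⊔ D)  ⇔  ((∃r.(A ⊔ C) ⊓ B) ⊓ (¬A ⊓ ¬D)) unsat w.r.t. T
   all branches close; clash {A, ¬A} at x₀
2. Hence (∃r.(A ⊔ C) ⊓ B) ⊑ (A ⊔ D): entailed.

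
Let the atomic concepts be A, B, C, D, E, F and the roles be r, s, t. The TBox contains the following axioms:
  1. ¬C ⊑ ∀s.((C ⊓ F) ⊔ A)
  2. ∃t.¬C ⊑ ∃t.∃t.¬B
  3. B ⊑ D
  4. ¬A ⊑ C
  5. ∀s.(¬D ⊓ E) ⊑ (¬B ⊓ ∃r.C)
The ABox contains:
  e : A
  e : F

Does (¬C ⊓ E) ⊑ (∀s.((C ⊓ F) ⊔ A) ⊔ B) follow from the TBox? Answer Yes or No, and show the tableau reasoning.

1. (¬C ⊓ E) ⊑ (∀s.((C ⊓ F) ⊔ A) ⊔ B)  ⇔  ((¬C ⊓ E) ⊓ (∃s.((¬C ⊔ ¬F) ⊓ ¬A) ⊓ ¬B)) unsat w.r.t. T
   all branches close; clash {C, ¬C} at x₀
2. Hence (¬C ⊓ E) ⊑ (∀s.((C ⊓ F) ⊔ A) ⊔ B): entailed.

Yes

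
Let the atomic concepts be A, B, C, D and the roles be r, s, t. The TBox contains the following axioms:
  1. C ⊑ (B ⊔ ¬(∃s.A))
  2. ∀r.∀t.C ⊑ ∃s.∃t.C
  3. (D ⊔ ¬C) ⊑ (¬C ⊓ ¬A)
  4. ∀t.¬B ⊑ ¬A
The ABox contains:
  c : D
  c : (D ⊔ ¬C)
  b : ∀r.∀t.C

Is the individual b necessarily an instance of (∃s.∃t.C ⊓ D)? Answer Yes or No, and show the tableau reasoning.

1. b : (∃s.∃t.C ⊓ D)?  L(b) = {∀r.∀t.C} ∪ {(∀s.∀t.¬C ⊔ ¬D)}
   apply at b: ∀r.∀t.C⊑∃s.∃t.C
   open: L(b) ⊇ {B, C, ¬D, ∀r.∀t.C, ∃s.∃t.C, …} (+ ∃-successors) — b ∉ (∃s.∃t.C ⊓ D) possible
2. Hence b : (∃s.∃t.C ⊓ D): not entailed.

No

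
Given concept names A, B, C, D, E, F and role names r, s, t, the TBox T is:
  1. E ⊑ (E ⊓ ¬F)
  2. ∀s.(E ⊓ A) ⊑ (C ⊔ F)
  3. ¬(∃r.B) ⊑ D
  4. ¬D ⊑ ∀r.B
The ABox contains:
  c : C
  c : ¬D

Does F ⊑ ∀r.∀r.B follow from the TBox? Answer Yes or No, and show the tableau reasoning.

1. F ⊑ ∀r.∀r.B  ⇔  (F ⊓ ∃r.∃r.¬B) unsat w.r.t. T
   open: L(x₀) ⊇ {D, F, ¬E, ∃r.∃r.¬B, ∃s.(¬E ⊔ ¬A)} (+ ∃-successors)
2. Hence F ⊑ ∀r.∀r.B: not entailed.

No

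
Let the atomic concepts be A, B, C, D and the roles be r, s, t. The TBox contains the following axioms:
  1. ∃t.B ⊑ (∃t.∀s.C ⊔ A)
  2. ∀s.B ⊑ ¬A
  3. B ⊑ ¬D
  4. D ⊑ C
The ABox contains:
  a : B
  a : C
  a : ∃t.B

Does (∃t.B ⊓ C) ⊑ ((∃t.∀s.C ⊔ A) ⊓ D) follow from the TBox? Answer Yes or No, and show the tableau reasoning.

No

1. (∃t.B ⊓ C) ⊑ ((∃t.∀s.C ⊔ A) ⊓ D)  ⇔  ((∃t.B ⊓ C) ⊓ ((∀t.∃s.¬C ⊓ ¬A) ⊔ ¬D)) unsat w.r.t. T
   apply at x₀: ∃t.B⊑(∃t.∀s.C ⊔ A)
   open: L(x₀) ⊇ {C, ¬B, ¬D, ∃s.¬B, ∃t.B, …} (+ ∃-successors)
2. Hence (∃t.B ⊓ C) ⊑ ((∃t.∀s.C ⊔ A) ⊓ D): not entailed.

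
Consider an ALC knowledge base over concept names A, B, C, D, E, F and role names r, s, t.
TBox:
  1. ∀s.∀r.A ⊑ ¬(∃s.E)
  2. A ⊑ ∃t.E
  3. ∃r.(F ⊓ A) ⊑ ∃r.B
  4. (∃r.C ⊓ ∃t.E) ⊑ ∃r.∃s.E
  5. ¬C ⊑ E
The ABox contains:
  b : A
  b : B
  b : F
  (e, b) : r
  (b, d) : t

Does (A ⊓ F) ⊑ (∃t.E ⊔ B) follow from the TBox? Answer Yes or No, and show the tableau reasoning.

Yes

1. (A ⊓ F) ⊑ (∃t.E ⊔ B)  ⇔  ((A ⊓ F) ⊓ (∀t.¬E ⊓ ¬B)) unsat w.r.t. T
   all branches close; clash {E, ¬E} at an ∃-successor
2. Hence (A ⊓ F) ⊑ (∃t.E ⊔ B): entailed.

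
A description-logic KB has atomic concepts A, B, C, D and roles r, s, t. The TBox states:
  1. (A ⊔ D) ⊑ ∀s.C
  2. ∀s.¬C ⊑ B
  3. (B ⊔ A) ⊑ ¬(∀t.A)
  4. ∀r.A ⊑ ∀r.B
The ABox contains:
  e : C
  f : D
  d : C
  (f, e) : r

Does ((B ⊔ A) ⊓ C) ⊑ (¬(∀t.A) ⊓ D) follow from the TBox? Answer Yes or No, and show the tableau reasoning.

1. ((B ⊔ A) ⊓ C) ⊑ (¬(∀t.A) ⊓ D)  ⇔  (((B ⊔ A) ⊓ C) ⊓ (∀t.A ⊔ ¬D)) unsat w.r.t. T
   apply at x₀: (B ⊔ A)⊑¬(∀t.A)
   open: L(x₀) ⊇ {B, C, ¬A, ¬D, ∃r.¬A, …} (+ ∃-successors)
2. Hence ((B ⊔ A) ⊓ C) ⊑ (¬(∀t.A) ⊓ D): not entailed.

No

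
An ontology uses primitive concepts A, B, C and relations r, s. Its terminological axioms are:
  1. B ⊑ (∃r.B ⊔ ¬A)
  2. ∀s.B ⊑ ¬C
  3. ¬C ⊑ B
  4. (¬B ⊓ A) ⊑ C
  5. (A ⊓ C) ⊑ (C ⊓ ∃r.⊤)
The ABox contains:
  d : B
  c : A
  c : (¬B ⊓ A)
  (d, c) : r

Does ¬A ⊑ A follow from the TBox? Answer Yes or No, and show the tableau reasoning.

1. ¬A ⊑ A  ⇔  (¬A ⊓ ¬A) unsat w.r.t. T
   open: L(x₀) ⊇ {C, ¬A, ¬B, ∃s.¬B} (+ ∃-successors)
2. Hence ¬A ⊑ A: not entailed.

No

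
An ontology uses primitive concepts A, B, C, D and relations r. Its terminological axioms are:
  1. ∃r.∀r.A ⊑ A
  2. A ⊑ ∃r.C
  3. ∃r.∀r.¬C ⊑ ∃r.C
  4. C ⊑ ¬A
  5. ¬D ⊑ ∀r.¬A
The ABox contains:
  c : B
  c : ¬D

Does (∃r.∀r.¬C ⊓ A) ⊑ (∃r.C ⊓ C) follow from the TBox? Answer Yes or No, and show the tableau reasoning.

1. (∃r.∀r.¬C ⊓ A) ⊑ (∃r.C ⊓ C)  ⇔  ((∃r.∀r.¬C ⊓ A) ⊓ (∀r.¬C ⊔ ¬C)) unsat w.r.t. T
   apply at x₀: A⊑∃r.C; ∃r.∀r.¬C⊑∃r.C
   open: L(x₀) ⊇ {A, D, ¬C, ∃r.C, ∃r.∀r.¬C} (+ ∃-successors)
2. Hence (∃r.∀r.¬C ⊓ A) ⊑ (∃r.C ⊓ C): not entailed.

No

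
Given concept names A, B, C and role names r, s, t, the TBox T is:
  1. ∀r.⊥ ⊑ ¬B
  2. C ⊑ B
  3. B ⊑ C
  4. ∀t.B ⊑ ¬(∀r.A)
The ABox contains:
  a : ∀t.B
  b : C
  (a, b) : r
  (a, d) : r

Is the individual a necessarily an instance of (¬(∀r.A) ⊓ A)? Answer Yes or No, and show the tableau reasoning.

No

1. a : (¬(∀r.A) ⊓ A)?  L(a) = {∀t.B} ∪ {(∀r.A ⊔ ¬A)}
   apply at a: ∀t.B⊑¬(∀r.A)
   open: L(a) ⊇ {¬A, ¬B, ¬C, ∀t.B, ∃r.¬A} (+ ∃-successors) — a ∉ (¬(∀r.A) ⊓ A) possible
2. Hence a : (¬(∀r.A) ⊓ A): not entailed.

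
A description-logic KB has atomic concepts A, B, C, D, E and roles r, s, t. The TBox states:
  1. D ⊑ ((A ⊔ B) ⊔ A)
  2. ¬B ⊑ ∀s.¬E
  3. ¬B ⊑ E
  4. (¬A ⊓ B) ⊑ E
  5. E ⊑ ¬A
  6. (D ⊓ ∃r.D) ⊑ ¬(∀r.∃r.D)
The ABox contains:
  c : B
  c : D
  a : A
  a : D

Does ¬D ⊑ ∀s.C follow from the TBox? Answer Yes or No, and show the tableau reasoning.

1. ¬D ⊑ ∀s.C  ⇔  (¬D ⊓ ∃s.¬C) unsat w.r.t. T
   open: L(x₀) ⊇ {A, B, ¬D, ¬E, ∃s.¬C} (+ ∃-successors)
2. Hence ¬D ⊑ ∀s.C: not entailed.

No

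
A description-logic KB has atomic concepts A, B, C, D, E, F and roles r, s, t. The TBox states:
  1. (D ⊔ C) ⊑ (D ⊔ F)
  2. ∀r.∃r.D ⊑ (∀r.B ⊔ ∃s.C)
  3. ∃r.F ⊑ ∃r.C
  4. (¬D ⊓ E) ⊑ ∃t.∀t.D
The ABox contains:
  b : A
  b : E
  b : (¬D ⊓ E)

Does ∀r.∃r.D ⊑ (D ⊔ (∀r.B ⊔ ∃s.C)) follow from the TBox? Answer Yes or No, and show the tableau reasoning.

Yes

1. ∀r.∃r.D ⊑ (D ⊔ (∀r.B ⊔ ∃s.C))  ⇔  (∀r.∃r.D ⊓ (¬D ⊓ (∃r.¬B ⊓ ∀s.¬C))) unsat w.r.t. T
   all branches close; clash {C, ¬C} at an ∃-successor
2. Hence ∀r.∃r.D ⊑ (D ⊔ (∀r.B ⊔ ∃s.C)): entailed.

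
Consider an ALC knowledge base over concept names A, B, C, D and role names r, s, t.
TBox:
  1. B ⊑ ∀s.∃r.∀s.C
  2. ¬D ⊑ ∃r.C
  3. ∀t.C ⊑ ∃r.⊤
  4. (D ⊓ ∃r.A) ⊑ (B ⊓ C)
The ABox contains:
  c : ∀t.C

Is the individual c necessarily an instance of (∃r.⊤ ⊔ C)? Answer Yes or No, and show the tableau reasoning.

Yes

1. c : (∃r.⊤ ⊔ C)?  L(c) = {∀t.C} ∪ {(∀r.⊥ ⊓ ¬C)}
   clash {C, ¬C} at c — c ∈ (∃r.⊤ ⊔ C)
2. Hence c : (∃r.⊤ ⊔ C): entailed.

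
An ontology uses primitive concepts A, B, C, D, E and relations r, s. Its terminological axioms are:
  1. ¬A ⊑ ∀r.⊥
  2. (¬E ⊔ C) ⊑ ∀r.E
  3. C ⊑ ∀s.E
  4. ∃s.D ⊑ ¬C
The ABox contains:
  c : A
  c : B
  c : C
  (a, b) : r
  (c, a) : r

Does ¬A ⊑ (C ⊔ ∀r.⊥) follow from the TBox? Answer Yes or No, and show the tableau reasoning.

Yes

1. ¬A ⊑ (C ⊔ ∀r.⊥)  ⇔  (¬A ⊓ (¬C ⊓ ∃r.⊤)) unsat w.r.t. T
   all branches close; clash ⊥ at an ∃-successor
2. Hence ¬A ⊑ (C ⊔ ∀r.⊥): entailed.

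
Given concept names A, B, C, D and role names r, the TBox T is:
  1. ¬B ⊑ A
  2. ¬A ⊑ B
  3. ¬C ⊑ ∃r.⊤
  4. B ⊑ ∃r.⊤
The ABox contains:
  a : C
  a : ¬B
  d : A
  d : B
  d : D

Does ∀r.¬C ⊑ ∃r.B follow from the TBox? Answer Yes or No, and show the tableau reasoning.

1. ∀r.¬C ⊑ ∃r.B  ⇔  (∀r.¬C ⊓ ∀r.¬B) unsat w.r.t. T
   open: L(x₀) ⊇ {A, C, ¬B, ∀r.¬B, ∀r.¬C}
2. Hence ∀r.¬C ⊑ ∃r.B: not entailed.

No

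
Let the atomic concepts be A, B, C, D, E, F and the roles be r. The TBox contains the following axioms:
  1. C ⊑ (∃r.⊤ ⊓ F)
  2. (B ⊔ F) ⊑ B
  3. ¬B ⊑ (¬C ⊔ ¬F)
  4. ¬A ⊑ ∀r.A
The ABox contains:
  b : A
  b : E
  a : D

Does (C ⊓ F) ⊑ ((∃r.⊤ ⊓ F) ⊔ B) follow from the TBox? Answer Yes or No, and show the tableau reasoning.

1. (C ⊓ F) ⊑ ((∃r.⊤ ⊓ F) ⊔ B)  ⇔  ((C ⊓ F) ⊓ ((∀r.⊥ ⊔ ¬F) ⊓ ¬B)) unsat w.r.t. T
   all branches close; clash {F, ¬F} at x₀
2. Hence (C ⊓ F) ⊑ ((∃r.⊤ ⊓ F) ⊔ B): entailed.

Yes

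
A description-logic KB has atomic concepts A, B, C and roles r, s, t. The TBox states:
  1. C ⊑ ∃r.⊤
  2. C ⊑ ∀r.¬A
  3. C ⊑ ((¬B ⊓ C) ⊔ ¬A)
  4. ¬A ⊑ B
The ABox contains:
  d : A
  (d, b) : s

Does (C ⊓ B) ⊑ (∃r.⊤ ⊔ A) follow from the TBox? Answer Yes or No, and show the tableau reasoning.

1. (C ⊓ B) ⊑ (∃r.⊤ ⊔ A)  ⇔  ((C ⊓ B) ⊓ (∀r.⊥ ⊓ ¬A)) unsat w.r.t. T
   all branches close; clash ⊥ at an ∃-successor
2. Hence (C ⊓ B) ⊑ (∃r.⊤ ⊔ A): entailed.

Yes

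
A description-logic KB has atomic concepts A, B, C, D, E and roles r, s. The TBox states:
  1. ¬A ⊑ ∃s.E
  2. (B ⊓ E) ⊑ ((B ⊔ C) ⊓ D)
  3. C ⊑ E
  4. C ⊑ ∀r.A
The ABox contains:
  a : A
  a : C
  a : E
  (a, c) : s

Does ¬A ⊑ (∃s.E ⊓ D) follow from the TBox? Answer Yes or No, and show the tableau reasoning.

1. ¬A ⊑ (∃s.E ⊓ D)  ⇔  (¬A ⊓ (∀s.¬E ⊔ ¬D)) unsat w.r.t. T
   apply at x₀: ¬A⊑∃s.E
   open: L(x₀) ⊇ {¬A, ¬B, ¬C, ¬D, ∃s.E} (+ ∃-successors)
2. Hence ¬A ⊑ (∃s.E ⊓ D): not entailed.

No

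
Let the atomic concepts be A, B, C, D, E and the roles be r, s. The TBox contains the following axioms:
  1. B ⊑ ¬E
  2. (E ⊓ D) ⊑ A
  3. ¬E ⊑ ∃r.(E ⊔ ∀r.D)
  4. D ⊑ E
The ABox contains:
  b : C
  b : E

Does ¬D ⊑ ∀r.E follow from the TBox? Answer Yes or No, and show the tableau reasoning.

No

1. ¬D ⊑ ∀r.E  ⇔  (¬D ⊓ ∃r.¬E) unsat w.r.t. T
   open: L(x₀) ⊇ {E, ¬B, ¬D, ∃r.¬E} (+ ∃-successors)
2. Hence ¬D ⊑ ∀r.E: not entailed.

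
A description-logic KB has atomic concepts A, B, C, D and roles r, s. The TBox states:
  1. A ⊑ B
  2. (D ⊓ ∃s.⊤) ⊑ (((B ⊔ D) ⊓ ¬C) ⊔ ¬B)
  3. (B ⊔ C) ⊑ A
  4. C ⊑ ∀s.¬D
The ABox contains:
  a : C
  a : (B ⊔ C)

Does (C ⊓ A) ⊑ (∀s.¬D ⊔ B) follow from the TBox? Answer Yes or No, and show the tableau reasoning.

1. (C ⊓ A) ⊑ (∀s.¬D ⊔ B)  ⇔  ((C ⊓ A) ⊓ (∃s.D ⊓ ¬B)) unsat w.r.t. T
   all branches close; clash {B, ¬B} at x₀
2. Hence (C ⊓ A) ⊑ (∀s.¬D ⊔ B): entailed.

Yes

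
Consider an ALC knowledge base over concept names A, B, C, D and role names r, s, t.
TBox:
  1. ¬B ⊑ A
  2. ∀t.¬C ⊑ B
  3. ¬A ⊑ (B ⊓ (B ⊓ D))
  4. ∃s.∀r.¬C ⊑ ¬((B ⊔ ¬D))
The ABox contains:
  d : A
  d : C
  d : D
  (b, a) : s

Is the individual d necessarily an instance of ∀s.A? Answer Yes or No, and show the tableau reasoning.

No

1. d : ∀s.A?  L(d) = {A, C, D} ∪ {∃s.¬A}
   open: L(d) ⊇ {A, C, D, ∀s.∃r.C, ∃s.¬A, …} (+ ∃-successors) — d ∉ ∀s.A possible
2. Hence d : ∀s.A: not entailed.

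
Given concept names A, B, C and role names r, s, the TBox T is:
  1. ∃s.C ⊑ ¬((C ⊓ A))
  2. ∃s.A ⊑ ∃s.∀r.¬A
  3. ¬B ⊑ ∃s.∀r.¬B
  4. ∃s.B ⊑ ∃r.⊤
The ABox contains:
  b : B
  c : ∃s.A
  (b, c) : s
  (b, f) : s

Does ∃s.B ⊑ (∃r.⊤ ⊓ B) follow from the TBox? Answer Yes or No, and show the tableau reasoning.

No

1. ∃s.B ⊑ (∃r.⊤ ⊓ B)  ⇔  (∃s.B ⊓ (∀r.⊥ ⊔ ¬B)) unsat w.r.t. T
   apply at x₀: ∃s.B⊑∃r.⊤
   open: L(x₀) ⊇ {¬B, ∀s.¬A, ∀s.¬C, ∃r.⊤, ∃s.B, …} (+ ∃-successors)
2. Hence ∃s.B ⊑ (∃r.⊤ ⊓ B): not entailed.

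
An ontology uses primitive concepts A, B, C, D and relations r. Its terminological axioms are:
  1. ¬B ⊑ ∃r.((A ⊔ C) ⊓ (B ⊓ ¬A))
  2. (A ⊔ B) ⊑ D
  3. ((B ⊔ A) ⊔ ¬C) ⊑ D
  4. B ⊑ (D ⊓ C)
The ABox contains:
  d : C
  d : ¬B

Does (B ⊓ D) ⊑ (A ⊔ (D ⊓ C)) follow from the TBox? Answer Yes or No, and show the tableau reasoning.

1. (B ⊓ D) ⊑ (A ⊔ (D ⊓ C))  ⇔  ((B ⊓ D) ⊓ (¬A ⊓ (¬D ⊔ ¬C))) unsat w.r.t. T
   all branches close; clash {C, ¬C} at x₀
2. Hence (B ⊓ D) ⊑ (A ⊔ (D ⊓ C)): entailed.

Yes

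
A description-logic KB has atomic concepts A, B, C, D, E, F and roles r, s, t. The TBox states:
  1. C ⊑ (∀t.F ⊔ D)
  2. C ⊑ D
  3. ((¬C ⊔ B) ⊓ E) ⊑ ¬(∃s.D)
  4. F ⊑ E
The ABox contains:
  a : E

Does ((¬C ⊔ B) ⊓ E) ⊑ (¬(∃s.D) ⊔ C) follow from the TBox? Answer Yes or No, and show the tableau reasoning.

1. ((¬C ⊔ B) ⊓ E) ⊑ (¬(∃s.D) ⊔ C)  ⇔  (((¬C ⊔ B) ⊓ E) ⊓ (∃s.D ⊓ ¬C)) unsat w.r.t. T
   all branches close; clash {D, ¬D} at an ∃-successor
2. Hence ((¬C ⊔ B) ⊓ E) ⊑ (¬(∃s.D) ⊔ C): entailed.

Yes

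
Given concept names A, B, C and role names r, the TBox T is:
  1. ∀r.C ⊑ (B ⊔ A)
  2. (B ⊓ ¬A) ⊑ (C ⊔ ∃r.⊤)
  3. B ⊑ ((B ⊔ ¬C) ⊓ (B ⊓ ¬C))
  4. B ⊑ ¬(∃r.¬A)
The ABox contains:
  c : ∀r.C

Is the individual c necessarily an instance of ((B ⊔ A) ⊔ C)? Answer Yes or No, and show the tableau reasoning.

1. c : ((B ⊔ A) ⊔ C)?  L(c) = {∀r.C} ∪ {((¬B ⊓ ¬A) ⊓ ¬C)}
   clash {A, ¬A} at c — c ∈ ((B ⊔ A) ⊔ C)
2. Hence c : ((B ⊔ A) ⊔ C): entailed.

Yes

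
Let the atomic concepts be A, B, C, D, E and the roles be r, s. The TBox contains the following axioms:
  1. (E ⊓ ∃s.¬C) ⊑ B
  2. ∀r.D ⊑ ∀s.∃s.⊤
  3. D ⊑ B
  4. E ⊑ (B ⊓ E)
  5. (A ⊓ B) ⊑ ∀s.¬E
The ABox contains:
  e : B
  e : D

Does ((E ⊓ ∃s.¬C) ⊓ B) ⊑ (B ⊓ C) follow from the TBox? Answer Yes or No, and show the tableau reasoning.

No

1. ((E ⊓ ∃s.¬C) ⊓ B) ⊑ (B ⊓ C)  ⇔  (((E ⊓ ∃s.¬C) ⊓ B) ⊓ (¬B ⊔ ¬C)) unsat w.r.t. T
   apply at x₀: E⊑(B ⊓ E)
   open: L(x₀) ⊇ {B, E, ¬A, ¬C, ∃r.¬D, …} (+ ∃-successors)
2. Hence ((E ⊓ ∃s.¬C) ⊓ B) ⊑ (B ⊓ C): not entailed.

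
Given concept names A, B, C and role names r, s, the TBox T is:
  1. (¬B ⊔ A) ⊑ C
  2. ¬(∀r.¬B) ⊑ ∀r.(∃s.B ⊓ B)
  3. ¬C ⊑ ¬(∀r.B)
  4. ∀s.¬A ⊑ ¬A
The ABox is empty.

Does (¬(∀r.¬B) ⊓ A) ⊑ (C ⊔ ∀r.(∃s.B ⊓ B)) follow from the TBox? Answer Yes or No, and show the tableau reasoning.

Yes

1. (¬(∀r.¬B) ⊓ A) ⊑ (C ⊔ ∀r.(∃s.B ⊓ B))  ⇔  ((∃r.B ⊓ A) ⊓ (¬C ⊓ ∃r.(∀s.¬B ⊔ ¬B))) unsat w.r.t. T
   all branches close; clash {A, ¬A} at x₀
2. Hence (¬(∀r.¬B) ⊓ A) ⊑ (C ⊔ ∀r.(∃s.B ⊓ B)): entailed.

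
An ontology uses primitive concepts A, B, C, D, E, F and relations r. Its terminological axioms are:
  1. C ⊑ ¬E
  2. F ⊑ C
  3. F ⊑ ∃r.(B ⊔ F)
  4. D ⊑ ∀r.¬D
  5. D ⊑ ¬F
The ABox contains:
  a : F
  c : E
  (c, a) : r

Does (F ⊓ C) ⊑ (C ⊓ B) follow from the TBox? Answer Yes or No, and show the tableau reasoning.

1. (F ⊓ C) ⊑ (C ⊓ B)  ⇔  ((F ⊓ C) ⊓ (¬C ⊔ ¬B)) unsat w.r.t. T
   apply at x₀: C⊑¬E; F⊑∃r.(B ⊔ F)
   open: L(x₀) ⊇ {C, F, ¬B, ¬D, ¬E, …} (+ ∃-successors)
2. Hence (F ⊓ C) ⊑ (C ⊓ B): not entailed.

No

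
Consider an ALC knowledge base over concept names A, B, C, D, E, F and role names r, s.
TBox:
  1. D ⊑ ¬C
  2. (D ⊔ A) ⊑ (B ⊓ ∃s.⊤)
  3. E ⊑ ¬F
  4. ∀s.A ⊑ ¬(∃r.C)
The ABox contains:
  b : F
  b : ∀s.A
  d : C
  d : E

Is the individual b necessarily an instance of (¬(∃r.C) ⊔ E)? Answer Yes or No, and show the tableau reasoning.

Yes

1. b : (¬(∃r.C) ⊔ E)?  L(b) = {F, ∀s.A} ∪ {(∃r.C ⊓ ¬E)}
   clash {C, ¬C} at an ∃-successor — b ∈ (¬(∃r.C) ⊔ E)
2. Hence b : (¬(∃r.C) ⊔ E): entailed.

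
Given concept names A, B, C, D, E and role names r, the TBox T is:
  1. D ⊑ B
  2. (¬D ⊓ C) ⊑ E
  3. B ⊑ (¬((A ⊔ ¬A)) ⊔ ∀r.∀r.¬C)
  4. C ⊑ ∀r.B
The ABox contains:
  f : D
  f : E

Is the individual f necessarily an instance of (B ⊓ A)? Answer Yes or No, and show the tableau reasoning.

1. f : (B ⊓ A)?  L(f) = {D, E} ∪ {(¬B ⊔ ¬A)}
   apply at f: D⊑B
   open: L(f) ⊇ {B, D, E, ¬A, ¬C, …} — f ∉ (B ⊓ A) possible
2. Hence f : (B ⊓ A): not entailed.

No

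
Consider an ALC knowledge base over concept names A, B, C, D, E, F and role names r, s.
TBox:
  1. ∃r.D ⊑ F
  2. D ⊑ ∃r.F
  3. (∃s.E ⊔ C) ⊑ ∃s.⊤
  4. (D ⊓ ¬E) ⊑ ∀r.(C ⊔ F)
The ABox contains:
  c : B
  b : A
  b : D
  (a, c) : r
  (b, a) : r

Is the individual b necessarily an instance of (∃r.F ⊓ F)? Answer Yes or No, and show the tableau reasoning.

1. b : (∃r.F ⊓ F)?  L(b) = {A, D} ∪ {(∀r.¬F ⊔ ¬F)}
   apply at b: D⊑∃r.F
   open: L(b) ⊇ {A, D, E, ¬C, ¬F, …} (+ ∃-successors) — b ∉ (∃r.F ⊓ F) possible
2. Hence b : (∃r.F ⊓ F): not entailed.

No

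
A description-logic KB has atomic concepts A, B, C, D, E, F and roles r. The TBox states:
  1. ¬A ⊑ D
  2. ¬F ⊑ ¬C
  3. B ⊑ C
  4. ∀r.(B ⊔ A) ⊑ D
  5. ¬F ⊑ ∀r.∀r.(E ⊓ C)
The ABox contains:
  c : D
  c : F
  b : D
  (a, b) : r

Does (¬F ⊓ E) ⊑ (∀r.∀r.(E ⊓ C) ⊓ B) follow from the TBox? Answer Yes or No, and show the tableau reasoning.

1. (¬F ⊓ E) ⊑ (∀r.∀r.(E ⊓ C) ⊓ B)  ⇔  ((¬F ⊓ E) ⊓ (∃r.∃r.(¬E ⊔ ¬C) ⊔ ¬B)) unsat w.r.t. T
   apply at x₀: ¬F⊑¬C; ¬F⊑∀r.∀r.(E ⊓ C)
   open: L(x₀) ⊇ {A, E, ¬B, ¬C, ¬F, …} (+ ∃-successors)
2. Hence (¬F ⊓ E) ⊑ (∀r.∀r.(E ⊓ C) ⊓ B): not entailed.

No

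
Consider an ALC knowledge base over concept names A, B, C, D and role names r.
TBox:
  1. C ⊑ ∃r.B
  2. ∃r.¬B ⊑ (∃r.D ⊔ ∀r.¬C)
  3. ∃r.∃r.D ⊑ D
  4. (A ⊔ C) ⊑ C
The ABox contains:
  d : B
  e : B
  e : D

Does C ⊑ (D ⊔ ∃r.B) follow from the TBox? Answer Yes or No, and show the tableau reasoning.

Yes

1. C ⊑ (D ⊔ ∃r.B)  ⇔  (C ⊓ (¬D ⊓ ∀r.¬B)) unsat w.r.t. T
   all branches close; clash {D, ¬D} at x₀
2. Hence C ⊑ (D ⊔ ∃r.B): entailed.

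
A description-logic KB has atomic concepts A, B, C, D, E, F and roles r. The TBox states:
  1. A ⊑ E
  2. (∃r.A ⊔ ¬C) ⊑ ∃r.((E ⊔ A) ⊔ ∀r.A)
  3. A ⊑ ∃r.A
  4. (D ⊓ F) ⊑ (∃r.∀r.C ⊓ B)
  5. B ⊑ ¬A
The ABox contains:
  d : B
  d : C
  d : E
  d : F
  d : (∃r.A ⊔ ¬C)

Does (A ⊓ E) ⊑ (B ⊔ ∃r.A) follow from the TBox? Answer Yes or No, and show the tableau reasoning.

Yes

1. (A ⊓ E) ⊑ (B ⊔ ∃r.A)  ⇔  ((A ⊓ E) ⊓ (¬B ⊓ ∀r.¬A)) unsat w.r.t. T
   all branches close; clash {B, ¬B} at x₀
2. Hence (A ⊓ E) ⊑ (B ⊔ ∃r.A): entailed.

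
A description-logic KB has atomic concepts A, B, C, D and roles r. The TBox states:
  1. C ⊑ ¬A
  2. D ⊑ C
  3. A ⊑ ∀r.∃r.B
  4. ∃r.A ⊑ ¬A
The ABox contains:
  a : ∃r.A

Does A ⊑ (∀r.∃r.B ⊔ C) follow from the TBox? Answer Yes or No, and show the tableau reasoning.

1. A ⊑ (∀r.∃r.B ⊔ C)  ⇔  (A ⊓ (∃r.∀r.¬B ⊓ ¬C)) unsat w.r.t. T
   all branches close; clash {C, ¬C} at x₀
2. Hence A ⊑ (∀r.∃r.B ⊔ C): entailed.

Yes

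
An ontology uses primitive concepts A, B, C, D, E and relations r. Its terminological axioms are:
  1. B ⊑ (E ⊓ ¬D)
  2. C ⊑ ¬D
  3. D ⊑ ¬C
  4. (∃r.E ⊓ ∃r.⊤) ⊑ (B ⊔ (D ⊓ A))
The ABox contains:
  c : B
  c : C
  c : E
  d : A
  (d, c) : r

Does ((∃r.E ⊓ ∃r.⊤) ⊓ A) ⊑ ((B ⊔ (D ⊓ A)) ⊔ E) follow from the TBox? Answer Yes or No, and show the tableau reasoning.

Yes

1. ((∃r.E ⊓ ∃r.⊤) ⊓ A) ⊑ ((B ⊔ (D ⊓ A)) ⊔ E)  ⇔  (((∃r.E ⊓ ∃r.⊤) ⊓ A) ⊓ ((¬B ⊓ (¬D ⊔ ¬A)) ⊓ ¬E)) unsat w.r.t. T
   all branches close; clash {D, ¬D} at x₀
2. Hence ((∃r.E ⊓ ∃r.⊤) ⊓ A) ⊑ ((B ⊔ (D ⊓ A)) ⊔ E): entailed.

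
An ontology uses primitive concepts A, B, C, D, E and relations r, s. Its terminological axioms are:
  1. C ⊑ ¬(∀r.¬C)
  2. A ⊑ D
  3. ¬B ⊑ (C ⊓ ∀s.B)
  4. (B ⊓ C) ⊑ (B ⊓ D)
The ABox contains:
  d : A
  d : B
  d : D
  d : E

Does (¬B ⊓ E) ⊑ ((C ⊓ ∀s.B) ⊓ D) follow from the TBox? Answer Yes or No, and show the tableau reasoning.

1. (¬B ⊓ E) ⊑ ((C ⊓ ∀s.B) ⊓ D)  ⇔  ((¬B ⊓ E) ⊓ ((¬C ⊔ ∃s.¬B) ⊔ ¬D)) unsat w.r.t. T
   apply at x₀: ¬B⊑(C ⊓ ∀s.B)
   open: L(x₀) ⊇ {C, E, ¬A, ¬B, ¬D, …} (+ ∃-successors)
2. Hence (¬B ⊓ E) ⊑ ((C ⊓ ∀s.B) ⊓ D): not entailed.

No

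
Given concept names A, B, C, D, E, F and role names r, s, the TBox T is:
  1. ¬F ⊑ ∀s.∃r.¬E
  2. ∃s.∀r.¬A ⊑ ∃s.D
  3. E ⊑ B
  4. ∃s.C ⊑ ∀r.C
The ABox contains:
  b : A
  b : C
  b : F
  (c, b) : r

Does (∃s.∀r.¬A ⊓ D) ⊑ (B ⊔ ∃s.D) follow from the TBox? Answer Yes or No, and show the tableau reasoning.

Yes

1. (∃s.∀r.¬A ⊓ D) ⊑ (B ⊔ ∃s.D)  ⇔  ((∃s.∀r.¬A ⊓ D) ⊓ (¬B ⊓ ∀s.¬D)) unsat w.r.t. T
   all branches close; clash {B, ¬B} at x₀
2. Hence (∃s.∀r.¬A ⊓ D) ⊑ (B ⊔ ∃s.D): entailed.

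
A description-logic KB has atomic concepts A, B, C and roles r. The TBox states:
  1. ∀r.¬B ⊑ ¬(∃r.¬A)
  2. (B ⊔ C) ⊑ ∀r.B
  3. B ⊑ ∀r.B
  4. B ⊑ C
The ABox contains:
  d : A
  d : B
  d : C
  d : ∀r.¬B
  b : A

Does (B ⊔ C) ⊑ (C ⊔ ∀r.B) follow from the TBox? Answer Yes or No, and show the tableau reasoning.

1. (B ⊔ C) ⊑ (C ⊔ ∀r.B)  ⇔  ((B ⊔ C) ⊓ (¬C ⊓ ∃r.¬B)) unsat w.r.t. T
   all branches close; clash {C, ¬C} at x₀
2. Hence (B ⊔ C) ⊑ (C ⊔ ∀r.B): entailed.

Yes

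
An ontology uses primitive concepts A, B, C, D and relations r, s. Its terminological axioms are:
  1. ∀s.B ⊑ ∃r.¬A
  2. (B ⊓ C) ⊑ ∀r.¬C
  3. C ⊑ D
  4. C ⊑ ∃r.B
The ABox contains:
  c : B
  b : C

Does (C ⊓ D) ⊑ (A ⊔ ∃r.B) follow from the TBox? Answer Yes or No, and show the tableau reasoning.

1. (C ⊓ D) ⊑ (A ⊔ ∃r.B)  ⇔  ((C ⊓ D) ⊓ (¬A ⊓ ∀r.¬B)) unsat w.r.t. T
   all branches close; clash {B, ¬B} at an ∃-successor
2. Hence (C ⊓ D) ⊑ (A ⊔ ∃r.B): entailed.

Yes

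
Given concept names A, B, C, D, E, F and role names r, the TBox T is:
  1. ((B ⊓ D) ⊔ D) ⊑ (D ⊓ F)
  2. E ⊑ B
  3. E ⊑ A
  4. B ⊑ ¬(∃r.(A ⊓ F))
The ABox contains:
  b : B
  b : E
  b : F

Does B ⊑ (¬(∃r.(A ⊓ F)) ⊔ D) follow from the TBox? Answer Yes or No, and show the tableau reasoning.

Yes

1. B ⊑ (¬(∃r.(A ⊓ F)) ⊔ D)  ⇔  (B ⊓ (∃r.(A ⊓ F) ⊓ ¬D)) unsat w.r.t. T
   all branches close; clash {D, ¬D} at x₀
2. Hence B ⊑ (¬(∃r.(A ⊓ F)) ⊔ D): entailed.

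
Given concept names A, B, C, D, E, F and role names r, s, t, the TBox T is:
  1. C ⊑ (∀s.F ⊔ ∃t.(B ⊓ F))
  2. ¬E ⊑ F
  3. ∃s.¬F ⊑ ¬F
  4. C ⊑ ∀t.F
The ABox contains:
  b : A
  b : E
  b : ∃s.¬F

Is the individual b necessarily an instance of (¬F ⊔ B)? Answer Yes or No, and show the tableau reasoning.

Yes

1. b : (¬F ⊔ B)?  L(b) = {A, E, ∃s.¬F} ∪ {(F ⊓ ¬B)}
   clash {F, ¬F} at b — b ∈ (¬F ⊔ B)
2. Hence b : (¬F ⊔ B): entailed.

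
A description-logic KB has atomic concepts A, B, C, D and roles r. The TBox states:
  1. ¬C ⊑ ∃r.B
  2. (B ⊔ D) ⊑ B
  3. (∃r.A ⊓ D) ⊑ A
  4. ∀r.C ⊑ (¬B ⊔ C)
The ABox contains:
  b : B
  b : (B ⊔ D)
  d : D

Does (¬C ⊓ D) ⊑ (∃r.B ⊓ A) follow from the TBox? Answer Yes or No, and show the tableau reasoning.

No

1. (¬C ⊓ D) ⊑ (∃r.B ⊓ A)  ⇔  ((¬C ⊓ D) ⊓ (∀r.¬B ⊔ ¬A)) unsat w.r.t. T
   apply at x₀: ¬C⊑∃r.B
   open: L(x₀) ⊇ {B, D, ¬A, ¬C, ∀r.¬A, …} (+ ∃-successors)
2. Hence (¬C ⊓ D) ⊑ (∃r.B ⊓ A): not entailed.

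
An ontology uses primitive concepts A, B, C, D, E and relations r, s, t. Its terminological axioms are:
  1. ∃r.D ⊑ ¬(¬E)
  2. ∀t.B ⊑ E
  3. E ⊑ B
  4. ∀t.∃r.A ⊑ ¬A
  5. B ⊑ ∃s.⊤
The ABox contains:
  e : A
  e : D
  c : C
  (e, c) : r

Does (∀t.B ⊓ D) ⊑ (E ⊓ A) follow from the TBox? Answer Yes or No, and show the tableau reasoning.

No

1. (∀t.B ⊓ D) ⊑ (E ⊓ A)  ⇔  ((∀t.B ⊓ D) ⊓ (¬E ⊔ ¬A)) unsat w.r.t. T
   apply at x₀: ∀t.B⊑E
   open: L(x₀) ⊇ {B, D, E, ¬A, ∀r.¬D, …} (+ ∃-successors)
2. Hence (∀t.B ⊓ D) ⊑ (E ⊓ A): not entailed.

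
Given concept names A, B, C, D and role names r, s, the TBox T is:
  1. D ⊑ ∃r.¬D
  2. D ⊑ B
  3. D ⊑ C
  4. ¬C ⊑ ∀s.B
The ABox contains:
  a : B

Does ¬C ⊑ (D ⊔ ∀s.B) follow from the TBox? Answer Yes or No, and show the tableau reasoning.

Yes

1. ¬C ⊑ (D ⊔ ∀s.B)  ⇔  (¬C ⊓ (¬D ⊓ ∃s.¬B)) unsat w.r.t. T
   all branches close; clash {B, ¬B} at an ∃-successor
2. Hence ¬C ⊑ (D ⊔ ∀s.B): entailed.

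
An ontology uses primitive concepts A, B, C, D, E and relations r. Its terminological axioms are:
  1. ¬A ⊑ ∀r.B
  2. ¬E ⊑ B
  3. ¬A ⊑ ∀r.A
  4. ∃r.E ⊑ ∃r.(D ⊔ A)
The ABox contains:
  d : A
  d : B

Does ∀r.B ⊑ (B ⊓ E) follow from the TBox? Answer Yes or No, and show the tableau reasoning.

No

1. ∀r.B ⊑ (B ⊓ E)  ⇔  (∀r.B ⊓ (¬B ⊔ ¬E)) unsat w.r.t. T
   open: L(x₀) ⊇ {A, E, ¬B, ∀r.B, ∀r.¬E}
2. Hence ∀r.B ⊑ (B ⊓ E): not entailed.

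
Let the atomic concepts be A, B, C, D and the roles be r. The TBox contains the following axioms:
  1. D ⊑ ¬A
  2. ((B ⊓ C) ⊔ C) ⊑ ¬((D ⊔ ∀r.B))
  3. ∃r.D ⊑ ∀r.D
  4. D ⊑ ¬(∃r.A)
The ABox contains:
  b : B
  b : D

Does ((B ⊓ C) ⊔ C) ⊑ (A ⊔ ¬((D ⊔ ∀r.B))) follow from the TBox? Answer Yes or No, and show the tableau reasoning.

Yes

1. ((B ⊓ C) ⊔ C) ⊑ (A ⊔ ¬((D ⊔ ∀r.B)))  ⇔  (((B ⊓ C) ⊔ C) ⊓ (¬A ⊓ (D ⊔ ∀r.B))) unsat w.r.t. T
   all branches close; clash {B, ¬B} at an ∃-successor
2. Hence ((B ⊓ C) ⊔ C) ⊑ (A ⊔ ¬((D ⊔ ∀r.B))): entailed.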